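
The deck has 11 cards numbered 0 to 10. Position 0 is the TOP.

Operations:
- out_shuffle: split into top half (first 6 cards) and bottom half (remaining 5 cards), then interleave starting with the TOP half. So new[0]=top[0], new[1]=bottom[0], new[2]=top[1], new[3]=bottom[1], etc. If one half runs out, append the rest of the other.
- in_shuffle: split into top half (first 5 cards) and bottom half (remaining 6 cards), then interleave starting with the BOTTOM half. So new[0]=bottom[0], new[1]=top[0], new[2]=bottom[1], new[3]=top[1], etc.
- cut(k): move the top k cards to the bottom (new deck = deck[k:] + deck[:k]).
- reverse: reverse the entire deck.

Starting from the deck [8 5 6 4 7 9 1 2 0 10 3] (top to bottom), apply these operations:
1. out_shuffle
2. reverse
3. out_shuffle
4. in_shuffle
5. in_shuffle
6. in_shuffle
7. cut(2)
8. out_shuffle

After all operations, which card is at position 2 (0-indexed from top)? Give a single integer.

Answer: 5

Derivation:
After op 1 (out_shuffle): [8 1 5 2 6 0 4 10 7 3 9]
After op 2 (reverse): [9 3 7 10 4 0 6 2 5 1 8]
After op 3 (out_shuffle): [9 6 3 2 7 5 10 1 4 8 0]
After op 4 (in_shuffle): [5 9 10 6 1 3 4 2 8 7 0]
After op 5 (in_shuffle): [3 5 4 9 2 10 8 6 7 1 0]
After op 6 (in_shuffle): [10 3 8 5 6 4 7 9 1 2 0]
After op 7 (cut(2)): [8 5 6 4 7 9 1 2 0 10 3]
After op 8 (out_shuffle): [8 1 5 2 6 0 4 10 7 3 9]
Position 2: card 5.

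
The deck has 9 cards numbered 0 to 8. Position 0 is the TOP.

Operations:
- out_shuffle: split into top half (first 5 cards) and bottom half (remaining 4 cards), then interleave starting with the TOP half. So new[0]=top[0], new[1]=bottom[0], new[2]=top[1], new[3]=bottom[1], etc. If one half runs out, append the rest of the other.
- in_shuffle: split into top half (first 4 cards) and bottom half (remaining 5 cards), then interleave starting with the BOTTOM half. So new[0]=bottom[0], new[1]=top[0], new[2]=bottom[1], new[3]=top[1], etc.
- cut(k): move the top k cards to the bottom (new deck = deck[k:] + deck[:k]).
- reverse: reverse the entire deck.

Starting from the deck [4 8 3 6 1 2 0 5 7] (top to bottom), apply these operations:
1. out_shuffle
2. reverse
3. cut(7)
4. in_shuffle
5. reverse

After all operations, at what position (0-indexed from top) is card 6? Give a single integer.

Answer: 8

Derivation:
After op 1 (out_shuffle): [4 2 8 0 3 5 6 7 1]
After op 2 (reverse): [1 7 6 5 3 0 8 2 4]
After op 3 (cut(7)): [2 4 1 7 6 5 3 0 8]
After op 4 (in_shuffle): [6 2 5 4 3 1 0 7 8]
After op 5 (reverse): [8 7 0 1 3 4 5 2 6]
Card 6 is at position 8.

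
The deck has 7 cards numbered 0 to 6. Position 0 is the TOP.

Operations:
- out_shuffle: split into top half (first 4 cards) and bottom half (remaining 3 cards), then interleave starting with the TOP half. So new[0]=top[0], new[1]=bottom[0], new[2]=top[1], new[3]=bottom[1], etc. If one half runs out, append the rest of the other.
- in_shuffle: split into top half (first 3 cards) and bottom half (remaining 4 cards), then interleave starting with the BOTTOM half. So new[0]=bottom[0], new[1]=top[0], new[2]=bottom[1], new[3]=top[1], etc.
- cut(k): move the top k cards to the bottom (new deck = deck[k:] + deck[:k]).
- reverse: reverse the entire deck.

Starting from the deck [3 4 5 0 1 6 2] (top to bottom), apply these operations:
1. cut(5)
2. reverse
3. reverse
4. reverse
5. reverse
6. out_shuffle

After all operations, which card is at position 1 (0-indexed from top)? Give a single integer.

Answer: 5

Derivation:
After op 1 (cut(5)): [6 2 3 4 5 0 1]
After op 2 (reverse): [1 0 5 4 3 2 6]
After op 3 (reverse): [6 2 3 4 5 0 1]
After op 4 (reverse): [1 0 5 4 3 2 6]
After op 5 (reverse): [6 2 3 4 5 0 1]
After op 6 (out_shuffle): [6 5 2 0 3 1 4]
Position 1: card 5.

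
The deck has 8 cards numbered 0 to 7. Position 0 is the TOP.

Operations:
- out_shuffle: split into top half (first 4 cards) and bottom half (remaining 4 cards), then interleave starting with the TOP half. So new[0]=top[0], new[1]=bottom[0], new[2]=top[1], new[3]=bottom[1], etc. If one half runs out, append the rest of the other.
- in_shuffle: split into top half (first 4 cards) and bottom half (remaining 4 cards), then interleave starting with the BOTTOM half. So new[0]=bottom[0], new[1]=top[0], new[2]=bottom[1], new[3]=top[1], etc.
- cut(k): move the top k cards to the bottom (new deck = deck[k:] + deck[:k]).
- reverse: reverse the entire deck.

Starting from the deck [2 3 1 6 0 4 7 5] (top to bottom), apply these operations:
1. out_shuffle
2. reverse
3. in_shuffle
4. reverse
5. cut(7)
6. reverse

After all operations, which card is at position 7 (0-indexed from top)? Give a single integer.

After op 1 (out_shuffle): [2 0 3 4 1 7 6 5]
After op 2 (reverse): [5 6 7 1 4 3 0 2]
After op 3 (in_shuffle): [4 5 3 6 0 7 2 1]
After op 4 (reverse): [1 2 7 0 6 3 5 4]
After op 5 (cut(7)): [4 1 2 7 0 6 3 5]
After op 6 (reverse): [5 3 6 0 7 2 1 4]
Position 7: card 4.

Answer: 4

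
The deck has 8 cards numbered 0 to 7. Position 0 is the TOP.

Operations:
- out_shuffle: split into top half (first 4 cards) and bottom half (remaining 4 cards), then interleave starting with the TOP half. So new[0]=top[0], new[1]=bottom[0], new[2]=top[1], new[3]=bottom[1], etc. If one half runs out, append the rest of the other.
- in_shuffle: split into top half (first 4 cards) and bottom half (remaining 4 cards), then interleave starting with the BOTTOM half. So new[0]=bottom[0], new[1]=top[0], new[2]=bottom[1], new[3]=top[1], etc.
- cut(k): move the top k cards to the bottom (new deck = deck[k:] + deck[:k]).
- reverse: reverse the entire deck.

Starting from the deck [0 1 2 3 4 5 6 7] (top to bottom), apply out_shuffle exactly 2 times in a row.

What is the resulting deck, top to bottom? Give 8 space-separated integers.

After op 1 (out_shuffle): [0 4 1 5 2 6 3 7]
After op 2 (out_shuffle): [0 2 4 6 1 3 5 7]

Answer: 0 2 4 6 1 3 5 7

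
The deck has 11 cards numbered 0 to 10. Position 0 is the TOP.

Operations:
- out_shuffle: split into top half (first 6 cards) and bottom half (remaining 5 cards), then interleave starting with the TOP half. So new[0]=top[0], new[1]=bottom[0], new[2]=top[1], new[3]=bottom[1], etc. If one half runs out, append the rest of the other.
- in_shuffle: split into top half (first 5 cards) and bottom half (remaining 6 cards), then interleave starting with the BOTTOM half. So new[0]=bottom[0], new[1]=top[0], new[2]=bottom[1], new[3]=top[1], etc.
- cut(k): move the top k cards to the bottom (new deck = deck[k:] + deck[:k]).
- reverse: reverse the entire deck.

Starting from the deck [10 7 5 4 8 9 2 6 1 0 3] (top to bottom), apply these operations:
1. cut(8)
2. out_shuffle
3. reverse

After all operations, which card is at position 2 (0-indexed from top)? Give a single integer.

Answer: 7

Derivation:
After op 1 (cut(8)): [1 0 3 10 7 5 4 8 9 2 6]
After op 2 (out_shuffle): [1 4 0 8 3 9 10 2 7 6 5]
After op 3 (reverse): [5 6 7 2 10 9 3 8 0 4 1]
Position 2: card 7.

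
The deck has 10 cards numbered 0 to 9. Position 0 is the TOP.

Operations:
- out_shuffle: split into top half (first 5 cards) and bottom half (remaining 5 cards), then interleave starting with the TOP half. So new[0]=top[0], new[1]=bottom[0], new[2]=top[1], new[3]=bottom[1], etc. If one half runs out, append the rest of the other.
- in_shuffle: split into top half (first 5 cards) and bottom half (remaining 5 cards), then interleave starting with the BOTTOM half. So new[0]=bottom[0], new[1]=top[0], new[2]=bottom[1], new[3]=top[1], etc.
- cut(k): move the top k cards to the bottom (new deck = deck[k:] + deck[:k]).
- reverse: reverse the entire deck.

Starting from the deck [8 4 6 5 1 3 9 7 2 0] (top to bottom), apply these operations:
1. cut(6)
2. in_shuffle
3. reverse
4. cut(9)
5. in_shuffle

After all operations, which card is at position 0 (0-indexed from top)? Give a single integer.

Answer: 2

Derivation:
After op 1 (cut(6)): [9 7 2 0 8 4 6 5 1 3]
After op 2 (in_shuffle): [4 9 6 7 5 2 1 0 3 8]
After op 3 (reverse): [8 3 0 1 2 5 7 6 9 4]
After op 4 (cut(9)): [4 8 3 0 1 2 5 7 6 9]
After op 5 (in_shuffle): [2 4 5 8 7 3 6 0 9 1]
Position 0: card 2.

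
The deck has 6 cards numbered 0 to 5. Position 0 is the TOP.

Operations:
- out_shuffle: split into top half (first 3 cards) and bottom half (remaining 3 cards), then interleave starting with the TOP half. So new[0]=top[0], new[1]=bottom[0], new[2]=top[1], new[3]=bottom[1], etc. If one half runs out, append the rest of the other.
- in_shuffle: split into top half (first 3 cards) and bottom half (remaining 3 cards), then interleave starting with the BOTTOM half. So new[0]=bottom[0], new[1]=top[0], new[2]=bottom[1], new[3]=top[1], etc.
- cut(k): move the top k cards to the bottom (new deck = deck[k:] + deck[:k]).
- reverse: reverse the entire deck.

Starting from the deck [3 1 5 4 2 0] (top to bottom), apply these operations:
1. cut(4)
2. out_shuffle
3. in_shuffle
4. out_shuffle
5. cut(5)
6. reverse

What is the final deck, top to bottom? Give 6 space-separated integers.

Answer: 3 4 2 1 5 0

Derivation:
After op 1 (cut(4)): [2 0 3 1 5 4]
After op 2 (out_shuffle): [2 1 0 5 3 4]
After op 3 (in_shuffle): [5 2 3 1 4 0]
After op 4 (out_shuffle): [5 1 2 4 3 0]
After op 5 (cut(5)): [0 5 1 2 4 3]
After op 6 (reverse): [3 4 2 1 5 0]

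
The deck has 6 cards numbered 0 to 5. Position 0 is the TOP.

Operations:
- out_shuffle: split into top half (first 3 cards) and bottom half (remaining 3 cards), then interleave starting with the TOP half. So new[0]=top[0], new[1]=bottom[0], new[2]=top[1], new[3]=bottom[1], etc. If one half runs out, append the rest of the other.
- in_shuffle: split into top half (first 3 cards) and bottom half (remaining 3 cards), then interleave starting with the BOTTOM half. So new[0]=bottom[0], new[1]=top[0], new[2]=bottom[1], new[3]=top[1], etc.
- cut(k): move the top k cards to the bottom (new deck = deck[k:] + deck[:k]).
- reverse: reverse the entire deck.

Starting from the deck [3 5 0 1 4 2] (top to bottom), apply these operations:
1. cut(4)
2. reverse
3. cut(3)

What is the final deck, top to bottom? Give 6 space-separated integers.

After op 1 (cut(4)): [4 2 3 5 0 1]
After op 2 (reverse): [1 0 5 3 2 4]
After op 3 (cut(3)): [3 2 4 1 0 5]

Answer: 3 2 4 1 0 5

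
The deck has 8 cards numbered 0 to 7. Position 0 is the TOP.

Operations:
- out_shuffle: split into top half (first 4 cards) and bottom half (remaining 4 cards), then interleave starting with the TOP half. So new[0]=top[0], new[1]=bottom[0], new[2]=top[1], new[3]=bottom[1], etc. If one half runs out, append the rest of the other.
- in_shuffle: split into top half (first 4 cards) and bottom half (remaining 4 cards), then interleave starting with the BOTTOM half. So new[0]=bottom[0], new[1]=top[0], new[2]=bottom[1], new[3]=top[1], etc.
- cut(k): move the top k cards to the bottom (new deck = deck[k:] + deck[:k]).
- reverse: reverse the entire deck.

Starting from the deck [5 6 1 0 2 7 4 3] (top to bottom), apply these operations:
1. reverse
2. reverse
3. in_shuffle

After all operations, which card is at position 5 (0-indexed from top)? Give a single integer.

After op 1 (reverse): [3 4 7 2 0 1 6 5]
After op 2 (reverse): [5 6 1 0 2 7 4 3]
After op 3 (in_shuffle): [2 5 7 6 4 1 3 0]
Position 5: card 1.

Answer: 1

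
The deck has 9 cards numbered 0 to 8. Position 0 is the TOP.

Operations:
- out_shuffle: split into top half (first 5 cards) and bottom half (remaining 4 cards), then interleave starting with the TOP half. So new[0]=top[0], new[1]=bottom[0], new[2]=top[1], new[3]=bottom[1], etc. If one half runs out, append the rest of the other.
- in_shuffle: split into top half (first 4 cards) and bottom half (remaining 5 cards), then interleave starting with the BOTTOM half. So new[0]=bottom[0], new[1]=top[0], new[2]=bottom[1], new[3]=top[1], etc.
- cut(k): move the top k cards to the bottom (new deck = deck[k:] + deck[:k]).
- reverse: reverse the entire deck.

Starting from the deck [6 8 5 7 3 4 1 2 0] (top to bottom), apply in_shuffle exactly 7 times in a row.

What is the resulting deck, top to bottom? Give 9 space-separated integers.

After op 1 (in_shuffle): [3 6 4 8 1 5 2 7 0]
After op 2 (in_shuffle): [1 3 5 6 2 4 7 8 0]
After op 3 (in_shuffle): [2 1 4 3 7 5 8 6 0]
After op 4 (in_shuffle): [7 2 5 1 8 4 6 3 0]
After op 5 (in_shuffle): [8 7 4 2 6 5 3 1 0]
After op 6 (in_shuffle): [6 8 5 7 3 4 1 2 0]
After op 7 (in_shuffle): [3 6 4 8 1 5 2 7 0]

Answer: 3 6 4 8 1 5 2 7 0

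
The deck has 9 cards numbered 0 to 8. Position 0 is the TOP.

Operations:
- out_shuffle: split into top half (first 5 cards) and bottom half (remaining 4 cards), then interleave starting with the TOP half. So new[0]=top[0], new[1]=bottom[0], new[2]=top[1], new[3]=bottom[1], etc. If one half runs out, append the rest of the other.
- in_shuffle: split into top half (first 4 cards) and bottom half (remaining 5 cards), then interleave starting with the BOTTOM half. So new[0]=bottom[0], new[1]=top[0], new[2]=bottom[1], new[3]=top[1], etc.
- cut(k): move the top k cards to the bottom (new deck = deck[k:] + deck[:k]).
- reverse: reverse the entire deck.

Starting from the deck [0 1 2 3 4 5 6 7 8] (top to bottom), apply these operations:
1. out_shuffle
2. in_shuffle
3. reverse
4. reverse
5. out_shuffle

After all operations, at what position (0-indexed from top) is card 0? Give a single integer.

Answer: 2

Derivation:
After op 1 (out_shuffle): [0 5 1 6 2 7 3 8 4]
After op 2 (in_shuffle): [2 0 7 5 3 1 8 6 4]
After op 3 (reverse): [4 6 8 1 3 5 7 0 2]
After op 4 (reverse): [2 0 7 5 3 1 8 6 4]
After op 5 (out_shuffle): [2 1 0 8 7 6 5 4 3]
Card 0 is at position 2.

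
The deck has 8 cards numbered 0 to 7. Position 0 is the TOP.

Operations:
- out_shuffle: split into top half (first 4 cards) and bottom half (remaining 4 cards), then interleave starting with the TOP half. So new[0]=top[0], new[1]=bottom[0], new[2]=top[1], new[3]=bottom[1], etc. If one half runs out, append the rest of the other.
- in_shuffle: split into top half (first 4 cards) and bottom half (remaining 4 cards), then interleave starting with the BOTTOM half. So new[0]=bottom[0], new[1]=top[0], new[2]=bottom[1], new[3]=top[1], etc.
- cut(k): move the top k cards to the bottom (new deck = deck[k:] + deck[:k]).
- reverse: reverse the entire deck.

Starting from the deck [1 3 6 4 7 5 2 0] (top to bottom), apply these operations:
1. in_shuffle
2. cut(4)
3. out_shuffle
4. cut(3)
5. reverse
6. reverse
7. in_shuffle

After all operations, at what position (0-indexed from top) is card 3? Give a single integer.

After op 1 (in_shuffle): [7 1 5 3 2 6 0 4]
After op 2 (cut(4)): [2 6 0 4 7 1 5 3]
After op 3 (out_shuffle): [2 7 6 1 0 5 4 3]
After op 4 (cut(3)): [1 0 5 4 3 2 7 6]
After op 5 (reverse): [6 7 2 3 4 5 0 1]
After op 6 (reverse): [1 0 5 4 3 2 7 6]
After op 7 (in_shuffle): [3 1 2 0 7 5 6 4]
Card 3 is at position 0.

Answer: 0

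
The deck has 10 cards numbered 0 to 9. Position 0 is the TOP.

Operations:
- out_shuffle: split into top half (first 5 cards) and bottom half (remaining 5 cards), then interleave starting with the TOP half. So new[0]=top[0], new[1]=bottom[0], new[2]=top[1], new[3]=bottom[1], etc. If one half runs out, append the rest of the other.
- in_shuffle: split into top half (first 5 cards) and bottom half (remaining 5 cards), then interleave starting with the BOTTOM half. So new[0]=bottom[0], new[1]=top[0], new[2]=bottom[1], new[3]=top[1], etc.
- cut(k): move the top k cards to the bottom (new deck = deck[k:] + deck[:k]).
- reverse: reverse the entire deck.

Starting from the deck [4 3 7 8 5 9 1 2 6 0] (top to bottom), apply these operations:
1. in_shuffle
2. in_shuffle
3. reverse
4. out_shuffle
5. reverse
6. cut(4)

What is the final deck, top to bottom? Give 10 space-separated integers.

After op 1 (in_shuffle): [9 4 1 3 2 7 6 8 0 5]
After op 2 (in_shuffle): [7 9 6 4 8 1 0 3 5 2]
After op 3 (reverse): [2 5 3 0 1 8 4 6 9 7]
After op 4 (out_shuffle): [2 8 5 4 3 6 0 9 1 7]
After op 5 (reverse): [7 1 9 0 6 3 4 5 8 2]
After op 6 (cut(4)): [6 3 4 5 8 2 7 1 9 0]

Answer: 6 3 4 5 8 2 7 1 9 0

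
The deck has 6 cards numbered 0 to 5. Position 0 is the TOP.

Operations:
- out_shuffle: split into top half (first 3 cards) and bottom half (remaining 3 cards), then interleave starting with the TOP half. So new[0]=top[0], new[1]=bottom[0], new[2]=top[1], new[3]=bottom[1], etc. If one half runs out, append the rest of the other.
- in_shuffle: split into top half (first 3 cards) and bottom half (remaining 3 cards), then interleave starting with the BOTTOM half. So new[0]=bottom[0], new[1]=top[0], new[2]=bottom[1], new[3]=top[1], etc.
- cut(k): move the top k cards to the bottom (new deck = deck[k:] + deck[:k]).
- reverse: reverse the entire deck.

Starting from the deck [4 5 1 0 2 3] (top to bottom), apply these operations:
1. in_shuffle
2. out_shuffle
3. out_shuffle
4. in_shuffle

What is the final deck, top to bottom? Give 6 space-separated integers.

Answer: 2 0 4 3 1 5

Derivation:
After op 1 (in_shuffle): [0 4 2 5 3 1]
After op 2 (out_shuffle): [0 5 4 3 2 1]
After op 3 (out_shuffle): [0 3 5 2 4 1]
After op 4 (in_shuffle): [2 0 4 3 1 5]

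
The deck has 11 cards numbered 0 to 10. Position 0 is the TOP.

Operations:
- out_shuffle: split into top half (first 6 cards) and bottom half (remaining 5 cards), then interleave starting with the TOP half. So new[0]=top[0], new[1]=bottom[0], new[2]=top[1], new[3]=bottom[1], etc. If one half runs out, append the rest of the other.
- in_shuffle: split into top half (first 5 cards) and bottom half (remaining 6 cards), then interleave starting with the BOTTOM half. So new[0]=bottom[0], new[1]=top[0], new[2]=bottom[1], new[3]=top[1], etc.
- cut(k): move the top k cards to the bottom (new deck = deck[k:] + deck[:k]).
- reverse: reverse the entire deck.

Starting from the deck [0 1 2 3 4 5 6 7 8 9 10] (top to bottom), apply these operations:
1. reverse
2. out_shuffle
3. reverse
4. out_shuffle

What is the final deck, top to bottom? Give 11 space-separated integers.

After op 1 (reverse): [10 9 8 7 6 5 4 3 2 1 0]
After op 2 (out_shuffle): [10 4 9 3 8 2 7 1 6 0 5]
After op 3 (reverse): [5 0 6 1 7 2 8 3 9 4 10]
After op 4 (out_shuffle): [5 8 0 3 6 9 1 4 7 10 2]

Answer: 5 8 0 3 6 9 1 4 7 10 2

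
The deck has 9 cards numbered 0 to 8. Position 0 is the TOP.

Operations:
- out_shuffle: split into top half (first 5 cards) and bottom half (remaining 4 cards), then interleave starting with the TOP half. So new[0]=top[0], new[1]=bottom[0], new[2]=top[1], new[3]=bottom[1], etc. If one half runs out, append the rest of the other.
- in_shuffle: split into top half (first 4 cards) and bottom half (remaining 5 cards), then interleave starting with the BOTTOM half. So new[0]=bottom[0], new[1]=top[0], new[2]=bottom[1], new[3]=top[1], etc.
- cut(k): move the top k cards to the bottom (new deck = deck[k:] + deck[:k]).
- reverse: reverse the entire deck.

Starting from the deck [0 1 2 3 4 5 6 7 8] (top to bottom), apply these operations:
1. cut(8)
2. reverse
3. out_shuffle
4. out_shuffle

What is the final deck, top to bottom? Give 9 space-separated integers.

Answer: 7 0 2 4 6 8 1 3 5

Derivation:
After op 1 (cut(8)): [8 0 1 2 3 4 5 6 7]
After op 2 (reverse): [7 6 5 4 3 2 1 0 8]
After op 3 (out_shuffle): [7 2 6 1 5 0 4 8 3]
After op 4 (out_shuffle): [7 0 2 4 6 8 1 3 5]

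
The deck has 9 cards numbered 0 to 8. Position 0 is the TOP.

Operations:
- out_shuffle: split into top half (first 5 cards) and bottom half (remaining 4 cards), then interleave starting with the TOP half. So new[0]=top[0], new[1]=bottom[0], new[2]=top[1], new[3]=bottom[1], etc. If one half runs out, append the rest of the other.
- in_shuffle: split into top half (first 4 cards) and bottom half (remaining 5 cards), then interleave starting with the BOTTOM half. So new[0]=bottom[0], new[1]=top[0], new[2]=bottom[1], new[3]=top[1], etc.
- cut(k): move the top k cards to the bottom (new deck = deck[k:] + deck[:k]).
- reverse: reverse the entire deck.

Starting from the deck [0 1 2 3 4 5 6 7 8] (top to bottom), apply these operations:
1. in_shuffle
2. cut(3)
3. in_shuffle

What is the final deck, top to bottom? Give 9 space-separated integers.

Answer: 3 1 8 6 4 2 0 7 5

Derivation:
After op 1 (in_shuffle): [4 0 5 1 6 2 7 3 8]
After op 2 (cut(3)): [1 6 2 7 3 8 4 0 5]
After op 3 (in_shuffle): [3 1 8 6 4 2 0 7 5]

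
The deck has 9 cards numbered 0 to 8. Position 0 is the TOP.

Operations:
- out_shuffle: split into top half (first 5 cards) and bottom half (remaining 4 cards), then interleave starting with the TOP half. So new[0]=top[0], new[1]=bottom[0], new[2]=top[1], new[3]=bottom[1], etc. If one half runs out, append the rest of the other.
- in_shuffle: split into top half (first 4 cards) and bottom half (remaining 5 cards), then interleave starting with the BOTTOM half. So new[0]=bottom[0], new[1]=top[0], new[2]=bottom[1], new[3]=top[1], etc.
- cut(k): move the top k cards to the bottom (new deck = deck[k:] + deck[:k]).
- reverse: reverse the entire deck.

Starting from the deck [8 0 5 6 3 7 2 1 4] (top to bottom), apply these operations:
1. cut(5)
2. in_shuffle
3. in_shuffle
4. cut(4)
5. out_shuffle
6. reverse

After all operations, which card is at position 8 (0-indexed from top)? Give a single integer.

Answer: 6

Derivation:
After op 1 (cut(5)): [7 2 1 4 8 0 5 6 3]
After op 2 (in_shuffle): [8 7 0 2 5 1 6 4 3]
After op 3 (in_shuffle): [5 8 1 7 6 0 4 2 3]
After op 4 (cut(4)): [6 0 4 2 3 5 8 1 7]
After op 5 (out_shuffle): [6 5 0 8 4 1 2 7 3]
After op 6 (reverse): [3 7 2 1 4 8 0 5 6]
Position 8: card 6.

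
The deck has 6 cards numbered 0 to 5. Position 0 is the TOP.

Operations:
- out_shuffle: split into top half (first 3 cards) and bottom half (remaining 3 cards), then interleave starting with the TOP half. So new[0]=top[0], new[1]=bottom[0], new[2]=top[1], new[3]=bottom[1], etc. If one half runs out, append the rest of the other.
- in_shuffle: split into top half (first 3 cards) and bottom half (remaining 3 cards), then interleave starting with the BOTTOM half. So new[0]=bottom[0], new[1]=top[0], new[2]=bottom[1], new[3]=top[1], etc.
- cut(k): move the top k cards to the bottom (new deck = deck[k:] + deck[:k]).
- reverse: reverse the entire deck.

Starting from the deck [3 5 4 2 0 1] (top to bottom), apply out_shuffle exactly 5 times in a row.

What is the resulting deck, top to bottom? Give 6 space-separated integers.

Answer: 3 2 5 0 4 1

Derivation:
After op 1 (out_shuffle): [3 2 5 0 4 1]
After op 2 (out_shuffle): [3 0 2 4 5 1]
After op 3 (out_shuffle): [3 4 0 5 2 1]
After op 4 (out_shuffle): [3 5 4 2 0 1]
After op 5 (out_shuffle): [3 2 5 0 4 1]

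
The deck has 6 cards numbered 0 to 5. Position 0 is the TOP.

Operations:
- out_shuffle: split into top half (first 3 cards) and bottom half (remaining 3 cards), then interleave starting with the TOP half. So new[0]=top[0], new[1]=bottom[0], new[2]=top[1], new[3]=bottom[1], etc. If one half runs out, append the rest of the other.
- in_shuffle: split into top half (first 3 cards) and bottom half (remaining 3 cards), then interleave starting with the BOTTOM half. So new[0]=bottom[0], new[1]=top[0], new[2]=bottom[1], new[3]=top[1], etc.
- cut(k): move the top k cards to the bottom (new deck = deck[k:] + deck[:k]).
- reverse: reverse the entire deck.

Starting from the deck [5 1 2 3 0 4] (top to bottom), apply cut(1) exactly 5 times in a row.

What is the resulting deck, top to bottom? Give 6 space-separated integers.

Answer: 4 5 1 2 3 0

Derivation:
After op 1 (cut(1)): [1 2 3 0 4 5]
After op 2 (cut(1)): [2 3 0 4 5 1]
After op 3 (cut(1)): [3 0 4 5 1 2]
After op 4 (cut(1)): [0 4 5 1 2 3]
After op 5 (cut(1)): [4 5 1 2 3 0]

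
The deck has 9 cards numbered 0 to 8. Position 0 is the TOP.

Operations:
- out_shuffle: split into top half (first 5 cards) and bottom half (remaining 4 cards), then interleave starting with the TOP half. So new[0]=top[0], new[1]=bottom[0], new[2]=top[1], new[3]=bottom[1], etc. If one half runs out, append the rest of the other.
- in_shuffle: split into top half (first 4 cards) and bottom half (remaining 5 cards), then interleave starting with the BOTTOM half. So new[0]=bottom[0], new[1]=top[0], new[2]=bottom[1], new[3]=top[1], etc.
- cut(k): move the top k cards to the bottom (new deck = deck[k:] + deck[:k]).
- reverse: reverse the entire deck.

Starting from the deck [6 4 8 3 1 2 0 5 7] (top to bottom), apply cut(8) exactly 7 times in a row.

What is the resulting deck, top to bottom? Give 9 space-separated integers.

After op 1 (cut(8)): [7 6 4 8 3 1 2 0 5]
After op 2 (cut(8)): [5 7 6 4 8 3 1 2 0]
After op 3 (cut(8)): [0 5 7 6 4 8 3 1 2]
After op 4 (cut(8)): [2 0 5 7 6 4 8 3 1]
After op 5 (cut(8)): [1 2 0 5 7 6 4 8 3]
After op 6 (cut(8)): [3 1 2 0 5 7 6 4 8]
After op 7 (cut(8)): [8 3 1 2 0 5 7 6 4]

Answer: 8 3 1 2 0 5 7 6 4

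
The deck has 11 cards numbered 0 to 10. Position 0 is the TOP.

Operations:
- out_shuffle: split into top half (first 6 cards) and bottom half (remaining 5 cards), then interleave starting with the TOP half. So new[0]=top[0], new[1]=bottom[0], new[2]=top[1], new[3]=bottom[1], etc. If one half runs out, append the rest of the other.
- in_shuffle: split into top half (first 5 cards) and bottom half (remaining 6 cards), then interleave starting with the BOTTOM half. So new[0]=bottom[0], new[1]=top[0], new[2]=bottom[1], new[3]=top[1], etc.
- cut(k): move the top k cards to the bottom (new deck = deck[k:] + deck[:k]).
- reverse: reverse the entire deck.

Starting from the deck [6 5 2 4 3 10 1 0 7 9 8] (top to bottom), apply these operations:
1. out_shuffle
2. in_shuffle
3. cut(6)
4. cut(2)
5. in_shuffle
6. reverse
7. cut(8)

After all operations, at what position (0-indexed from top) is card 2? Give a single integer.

Answer: 10

Derivation:
After op 1 (out_shuffle): [6 1 5 0 2 7 4 9 3 8 10]
After op 2 (in_shuffle): [7 6 4 1 9 5 3 0 8 2 10]
After op 3 (cut(6)): [3 0 8 2 10 7 6 4 1 9 5]
After op 4 (cut(2)): [8 2 10 7 6 4 1 9 5 3 0]
After op 5 (in_shuffle): [4 8 1 2 9 10 5 7 3 6 0]
After op 6 (reverse): [0 6 3 7 5 10 9 2 1 8 4]
After op 7 (cut(8)): [1 8 4 0 6 3 7 5 10 9 2]
Card 2 is at position 10.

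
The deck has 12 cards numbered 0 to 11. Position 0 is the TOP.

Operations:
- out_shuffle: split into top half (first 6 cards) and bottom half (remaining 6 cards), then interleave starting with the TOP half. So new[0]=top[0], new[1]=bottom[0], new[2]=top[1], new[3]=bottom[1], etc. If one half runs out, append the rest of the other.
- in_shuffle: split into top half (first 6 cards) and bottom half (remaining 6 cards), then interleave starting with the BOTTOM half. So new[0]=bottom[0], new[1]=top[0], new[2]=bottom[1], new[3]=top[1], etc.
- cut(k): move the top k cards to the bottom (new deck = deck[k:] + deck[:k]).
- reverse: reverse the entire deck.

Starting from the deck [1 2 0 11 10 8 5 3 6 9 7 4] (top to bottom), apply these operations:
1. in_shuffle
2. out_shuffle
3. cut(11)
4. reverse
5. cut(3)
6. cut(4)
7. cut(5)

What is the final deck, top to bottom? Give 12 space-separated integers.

After op 1 (in_shuffle): [5 1 3 2 6 0 9 11 7 10 4 8]
After op 2 (out_shuffle): [5 9 1 11 3 7 2 10 6 4 0 8]
After op 3 (cut(11)): [8 5 9 1 11 3 7 2 10 6 4 0]
After op 4 (reverse): [0 4 6 10 2 7 3 11 1 9 5 8]
After op 5 (cut(3)): [10 2 7 3 11 1 9 5 8 0 4 6]
After op 6 (cut(4)): [11 1 9 5 8 0 4 6 10 2 7 3]
After op 7 (cut(5)): [0 4 6 10 2 7 3 11 1 9 5 8]

Answer: 0 4 6 10 2 7 3 11 1 9 5 8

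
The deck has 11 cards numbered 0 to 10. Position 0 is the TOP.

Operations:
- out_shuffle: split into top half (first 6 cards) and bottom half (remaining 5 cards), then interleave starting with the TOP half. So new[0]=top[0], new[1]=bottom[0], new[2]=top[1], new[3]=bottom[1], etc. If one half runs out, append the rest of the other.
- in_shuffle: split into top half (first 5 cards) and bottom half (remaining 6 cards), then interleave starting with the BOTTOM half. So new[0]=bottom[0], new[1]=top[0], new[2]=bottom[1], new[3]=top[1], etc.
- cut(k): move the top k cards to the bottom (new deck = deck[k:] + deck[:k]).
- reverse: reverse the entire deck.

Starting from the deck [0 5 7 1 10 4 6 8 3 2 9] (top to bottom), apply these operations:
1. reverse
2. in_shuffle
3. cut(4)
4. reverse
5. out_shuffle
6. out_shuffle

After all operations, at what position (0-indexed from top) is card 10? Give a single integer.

After op 1 (reverse): [9 2 3 8 6 4 10 1 7 5 0]
After op 2 (in_shuffle): [4 9 10 2 1 3 7 8 5 6 0]
After op 3 (cut(4)): [1 3 7 8 5 6 0 4 9 10 2]
After op 4 (reverse): [2 10 9 4 0 6 5 8 7 3 1]
After op 5 (out_shuffle): [2 5 10 8 9 7 4 3 0 1 6]
After op 6 (out_shuffle): [2 4 5 3 10 0 8 1 9 6 7]
Card 10 is at position 4.

Answer: 4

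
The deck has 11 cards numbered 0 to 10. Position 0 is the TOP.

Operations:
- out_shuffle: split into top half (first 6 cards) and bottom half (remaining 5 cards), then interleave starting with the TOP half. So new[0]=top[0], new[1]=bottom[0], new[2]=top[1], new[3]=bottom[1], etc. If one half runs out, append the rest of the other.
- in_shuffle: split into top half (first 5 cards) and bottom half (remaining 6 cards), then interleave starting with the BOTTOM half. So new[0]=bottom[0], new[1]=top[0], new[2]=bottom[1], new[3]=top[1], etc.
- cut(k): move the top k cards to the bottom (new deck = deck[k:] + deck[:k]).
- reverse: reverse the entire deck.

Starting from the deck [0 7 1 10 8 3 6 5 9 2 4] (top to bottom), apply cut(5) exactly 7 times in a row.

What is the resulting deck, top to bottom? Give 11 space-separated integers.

Answer: 1 10 8 3 6 5 9 2 4 0 7

Derivation:
After op 1 (cut(5)): [3 6 5 9 2 4 0 7 1 10 8]
After op 2 (cut(5)): [4 0 7 1 10 8 3 6 5 9 2]
After op 3 (cut(5)): [8 3 6 5 9 2 4 0 7 1 10]
After op 4 (cut(5)): [2 4 0 7 1 10 8 3 6 5 9]
After op 5 (cut(5)): [10 8 3 6 5 9 2 4 0 7 1]
After op 6 (cut(5)): [9 2 4 0 7 1 10 8 3 6 5]
After op 7 (cut(5)): [1 10 8 3 6 5 9 2 4 0 7]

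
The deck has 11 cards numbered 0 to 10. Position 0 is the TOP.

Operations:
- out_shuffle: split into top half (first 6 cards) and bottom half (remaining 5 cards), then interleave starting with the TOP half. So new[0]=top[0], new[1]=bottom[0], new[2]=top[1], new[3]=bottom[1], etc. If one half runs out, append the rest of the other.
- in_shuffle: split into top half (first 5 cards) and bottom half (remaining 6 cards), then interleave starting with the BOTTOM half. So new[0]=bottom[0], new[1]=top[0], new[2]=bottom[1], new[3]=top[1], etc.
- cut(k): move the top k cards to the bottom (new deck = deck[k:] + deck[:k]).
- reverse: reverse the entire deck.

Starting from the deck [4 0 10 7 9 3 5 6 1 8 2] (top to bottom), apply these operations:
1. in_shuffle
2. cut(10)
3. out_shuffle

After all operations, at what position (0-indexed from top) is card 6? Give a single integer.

After op 1 (in_shuffle): [3 4 5 0 6 10 1 7 8 9 2]
After op 2 (cut(10)): [2 3 4 5 0 6 10 1 7 8 9]
After op 3 (out_shuffle): [2 10 3 1 4 7 5 8 0 9 6]
Card 6 is at position 10.

Answer: 10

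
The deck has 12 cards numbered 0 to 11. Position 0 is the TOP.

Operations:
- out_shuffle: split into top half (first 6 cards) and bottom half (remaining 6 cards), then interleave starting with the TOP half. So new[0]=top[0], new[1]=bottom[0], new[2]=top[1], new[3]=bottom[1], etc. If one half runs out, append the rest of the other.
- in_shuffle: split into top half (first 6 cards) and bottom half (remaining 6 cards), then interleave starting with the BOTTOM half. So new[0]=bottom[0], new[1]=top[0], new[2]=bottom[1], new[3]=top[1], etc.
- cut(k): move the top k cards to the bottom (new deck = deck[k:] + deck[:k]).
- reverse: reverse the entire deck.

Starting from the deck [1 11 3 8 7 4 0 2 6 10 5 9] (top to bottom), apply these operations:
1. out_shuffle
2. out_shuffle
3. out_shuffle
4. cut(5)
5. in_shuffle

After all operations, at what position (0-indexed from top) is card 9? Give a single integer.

After op 1 (out_shuffle): [1 0 11 2 3 6 8 10 7 5 4 9]
After op 2 (out_shuffle): [1 8 0 10 11 7 2 5 3 4 6 9]
After op 3 (out_shuffle): [1 2 8 5 0 3 10 4 11 6 7 9]
After op 4 (cut(5)): [3 10 4 11 6 7 9 1 2 8 5 0]
After op 5 (in_shuffle): [9 3 1 10 2 4 8 11 5 6 0 7]
Card 9 is at position 0.

Answer: 0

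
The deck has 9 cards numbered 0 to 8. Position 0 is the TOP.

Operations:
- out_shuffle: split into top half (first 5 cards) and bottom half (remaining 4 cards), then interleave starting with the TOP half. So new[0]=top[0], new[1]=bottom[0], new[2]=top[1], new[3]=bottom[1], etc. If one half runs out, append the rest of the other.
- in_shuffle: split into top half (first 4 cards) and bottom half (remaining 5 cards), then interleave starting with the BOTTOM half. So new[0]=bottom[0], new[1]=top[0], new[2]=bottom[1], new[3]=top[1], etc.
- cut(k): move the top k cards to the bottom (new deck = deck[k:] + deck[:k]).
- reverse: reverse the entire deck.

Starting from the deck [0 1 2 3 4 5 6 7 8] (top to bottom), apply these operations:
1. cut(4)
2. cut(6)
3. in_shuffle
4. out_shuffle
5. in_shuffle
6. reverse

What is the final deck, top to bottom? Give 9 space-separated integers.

After op 1 (cut(4)): [4 5 6 7 8 0 1 2 3]
After op 2 (cut(6)): [1 2 3 4 5 6 7 8 0]
After op 3 (in_shuffle): [5 1 6 2 7 3 8 4 0]
After op 4 (out_shuffle): [5 3 1 8 6 4 2 0 7]
After op 5 (in_shuffle): [6 5 4 3 2 1 0 8 7]
After op 6 (reverse): [7 8 0 1 2 3 4 5 6]

Answer: 7 8 0 1 2 3 4 5 6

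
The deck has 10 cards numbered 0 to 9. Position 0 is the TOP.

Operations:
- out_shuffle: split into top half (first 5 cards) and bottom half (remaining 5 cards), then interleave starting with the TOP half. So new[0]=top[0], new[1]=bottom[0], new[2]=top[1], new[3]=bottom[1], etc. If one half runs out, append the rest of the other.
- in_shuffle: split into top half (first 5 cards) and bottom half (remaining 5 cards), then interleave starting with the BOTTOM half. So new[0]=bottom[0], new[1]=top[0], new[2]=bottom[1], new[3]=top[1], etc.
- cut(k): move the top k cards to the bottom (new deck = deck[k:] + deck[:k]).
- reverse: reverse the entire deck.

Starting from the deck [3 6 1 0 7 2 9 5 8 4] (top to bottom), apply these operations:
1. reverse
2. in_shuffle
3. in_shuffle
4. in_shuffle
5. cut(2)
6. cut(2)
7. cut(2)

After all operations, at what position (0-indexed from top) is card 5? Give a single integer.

After op 1 (reverse): [4 8 5 9 2 7 0 1 6 3]
After op 2 (in_shuffle): [7 4 0 8 1 5 6 9 3 2]
After op 3 (in_shuffle): [5 7 6 4 9 0 3 8 2 1]
After op 4 (in_shuffle): [0 5 3 7 8 6 2 4 1 9]
After op 5 (cut(2)): [3 7 8 6 2 4 1 9 0 5]
After op 6 (cut(2)): [8 6 2 4 1 9 0 5 3 7]
After op 7 (cut(2)): [2 4 1 9 0 5 3 7 8 6]
Card 5 is at position 5.

Answer: 5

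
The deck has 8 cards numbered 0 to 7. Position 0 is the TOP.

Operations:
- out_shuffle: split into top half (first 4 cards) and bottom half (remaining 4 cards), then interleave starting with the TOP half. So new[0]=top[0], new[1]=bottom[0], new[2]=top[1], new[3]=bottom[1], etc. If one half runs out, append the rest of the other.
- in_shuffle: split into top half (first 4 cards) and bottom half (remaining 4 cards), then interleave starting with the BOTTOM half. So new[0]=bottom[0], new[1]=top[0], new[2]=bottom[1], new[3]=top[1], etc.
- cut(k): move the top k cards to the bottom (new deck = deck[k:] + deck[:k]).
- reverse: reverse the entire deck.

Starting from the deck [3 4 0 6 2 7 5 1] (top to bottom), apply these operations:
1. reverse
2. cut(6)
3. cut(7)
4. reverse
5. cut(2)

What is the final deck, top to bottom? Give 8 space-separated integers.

After op 1 (reverse): [1 5 7 2 6 0 4 3]
After op 2 (cut(6)): [4 3 1 5 7 2 6 0]
After op 3 (cut(7)): [0 4 3 1 5 7 2 6]
After op 4 (reverse): [6 2 7 5 1 3 4 0]
After op 5 (cut(2)): [7 5 1 3 4 0 6 2]

Answer: 7 5 1 3 4 0 6 2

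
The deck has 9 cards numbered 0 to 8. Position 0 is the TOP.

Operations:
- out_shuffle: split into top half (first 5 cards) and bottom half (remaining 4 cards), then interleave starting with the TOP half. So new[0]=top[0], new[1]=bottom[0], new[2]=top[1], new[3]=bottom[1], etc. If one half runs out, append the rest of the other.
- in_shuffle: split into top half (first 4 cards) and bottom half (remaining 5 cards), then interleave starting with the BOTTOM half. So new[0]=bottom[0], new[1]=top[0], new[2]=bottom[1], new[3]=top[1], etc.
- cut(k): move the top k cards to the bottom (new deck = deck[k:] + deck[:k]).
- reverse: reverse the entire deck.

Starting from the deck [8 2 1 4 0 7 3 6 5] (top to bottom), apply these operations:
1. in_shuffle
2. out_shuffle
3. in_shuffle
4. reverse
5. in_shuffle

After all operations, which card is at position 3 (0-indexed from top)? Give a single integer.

Answer: 6

Derivation:
After op 1 (in_shuffle): [0 8 7 2 3 1 6 4 5]
After op 2 (out_shuffle): [0 1 8 6 7 4 2 5 3]
After op 3 (in_shuffle): [7 0 4 1 2 8 5 6 3]
After op 4 (reverse): [3 6 5 8 2 1 4 0 7]
After op 5 (in_shuffle): [2 3 1 6 4 5 0 8 7]
Position 3: card 6.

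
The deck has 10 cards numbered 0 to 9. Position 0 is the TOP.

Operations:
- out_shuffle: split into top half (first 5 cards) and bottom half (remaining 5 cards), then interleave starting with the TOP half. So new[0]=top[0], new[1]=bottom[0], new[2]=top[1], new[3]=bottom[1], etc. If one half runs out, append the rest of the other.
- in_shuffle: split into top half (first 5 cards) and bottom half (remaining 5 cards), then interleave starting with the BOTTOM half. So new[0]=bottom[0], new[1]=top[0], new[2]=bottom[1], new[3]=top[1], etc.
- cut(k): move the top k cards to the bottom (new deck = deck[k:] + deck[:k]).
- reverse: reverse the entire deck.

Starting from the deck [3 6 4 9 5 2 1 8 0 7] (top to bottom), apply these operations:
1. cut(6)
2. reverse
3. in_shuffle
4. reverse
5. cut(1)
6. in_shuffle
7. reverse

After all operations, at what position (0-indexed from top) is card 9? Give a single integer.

After op 1 (cut(6)): [1 8 0 7 3 6 4 9 5 2]
After op 2 (reverse): [2 5 9 4 6 3 7 0 8 1]
After op 3 (in_shuffle): [3 2 7 5 0 9 8 4 1 6]
After op 4 (reverse): [6 1 4 8 9 0 5 7 2 3]
After op 5 (cut(1)): [1 4 8 9 0 5 7 2 3 6]
After op 6 (in_shuffle): [5 1 7 4 2 8 3 9 6 0]
After op 7 (reverse): [0 6 9 3 8 2 4 7 1 5]
Card 9 is at position 2.

Answer: 2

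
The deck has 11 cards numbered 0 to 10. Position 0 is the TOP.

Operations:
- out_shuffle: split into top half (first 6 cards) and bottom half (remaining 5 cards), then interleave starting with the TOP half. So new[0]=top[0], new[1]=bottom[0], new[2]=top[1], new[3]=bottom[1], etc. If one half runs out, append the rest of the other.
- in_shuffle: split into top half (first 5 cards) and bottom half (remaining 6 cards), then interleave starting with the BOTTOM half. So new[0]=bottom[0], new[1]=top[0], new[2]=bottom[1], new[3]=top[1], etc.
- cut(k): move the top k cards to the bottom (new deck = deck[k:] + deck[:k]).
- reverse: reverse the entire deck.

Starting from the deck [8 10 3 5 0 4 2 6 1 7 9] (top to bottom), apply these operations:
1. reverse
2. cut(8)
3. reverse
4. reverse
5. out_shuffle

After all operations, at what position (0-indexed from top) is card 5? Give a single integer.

Answer: 9

Derivation:
After op 1 (reverse): [9 7 1 6 2 4 0 5 3 10 8]
After op 2 (cut(8)): [3 10 8 9 7 1 6 2 4 0 5]
After op 3 (reverse): [5 0 4 2 6 1 7 9 8 10 3]
After op 4 (reverse): [3 10 8 9 7 1 6 2 4 0 5]
After op 5 (out_shuffle): [3 6 10 2 8 4 9 0 7 5 1]
Card 5 is at position 9.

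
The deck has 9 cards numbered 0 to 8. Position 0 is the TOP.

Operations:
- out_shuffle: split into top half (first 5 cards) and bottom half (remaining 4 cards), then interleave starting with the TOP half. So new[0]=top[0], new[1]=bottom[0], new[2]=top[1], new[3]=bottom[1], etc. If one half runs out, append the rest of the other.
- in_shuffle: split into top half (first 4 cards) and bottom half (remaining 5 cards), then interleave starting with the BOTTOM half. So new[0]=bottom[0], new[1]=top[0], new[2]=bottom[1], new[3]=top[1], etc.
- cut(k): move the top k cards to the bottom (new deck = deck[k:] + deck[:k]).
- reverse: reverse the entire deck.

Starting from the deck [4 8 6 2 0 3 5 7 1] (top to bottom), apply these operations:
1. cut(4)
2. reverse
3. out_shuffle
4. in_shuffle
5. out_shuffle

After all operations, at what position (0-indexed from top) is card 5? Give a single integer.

After op 1 (cut(4)): [0 3 5 7 1 4 8 6 2]
After op 2 (reverse): [2 6 8 4 1 7 5 3 0]
After op 3 (out_shuffle): [2 7 6 5 8 3 4 0 1]
After op 4 (in_shuffle): [8 2 3 7 4 6 0 5 1]
After op 5 (out_shuffle): [8 6 2 0 3 5 7 1 4]
Card 5 is at position 5.

Answer: 5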